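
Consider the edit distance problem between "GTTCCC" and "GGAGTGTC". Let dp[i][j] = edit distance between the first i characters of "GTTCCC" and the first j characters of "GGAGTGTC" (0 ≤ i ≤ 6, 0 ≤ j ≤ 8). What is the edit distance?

5

   ''  G  G  A  G  T  G  T  C
''  0  1  2  3  4  5  6  7  8
 G  1  0  1  2  3  4  5  6  7
 T  2  1  1  2  3  3  4  5  6
 T  3  2  2  2  3  3  4  4  5
 C  4  3  3  3  3  4  4  5  4
 C  5  4  4  4  4  4  5  5  5
 C  6  5  5  5  5  5  5  6  5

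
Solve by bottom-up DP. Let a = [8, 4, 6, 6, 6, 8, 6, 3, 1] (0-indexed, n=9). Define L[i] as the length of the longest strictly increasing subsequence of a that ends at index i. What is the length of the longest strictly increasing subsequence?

   i    0    1    2    3    4    5    6    7    8
a[i]    8    4    6    6    6    8    6    3    1
L[i]    1    1    2    2    2    3    2    1    1

3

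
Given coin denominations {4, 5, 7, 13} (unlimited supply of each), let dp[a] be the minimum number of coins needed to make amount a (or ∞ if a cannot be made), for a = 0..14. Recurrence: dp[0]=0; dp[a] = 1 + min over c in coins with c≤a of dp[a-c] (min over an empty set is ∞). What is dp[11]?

2

 a  0  1  2  3  4  5  6  7  8  9 10 11 12 13 14
dp  0  -  -  -  1  1  -  1  2  2  2  2  2  1  2
(- denotes ∞ / unreachable)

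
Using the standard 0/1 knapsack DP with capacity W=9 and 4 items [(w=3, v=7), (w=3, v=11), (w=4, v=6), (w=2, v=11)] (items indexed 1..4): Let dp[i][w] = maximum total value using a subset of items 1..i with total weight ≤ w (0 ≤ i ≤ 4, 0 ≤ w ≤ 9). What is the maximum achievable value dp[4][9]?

29

i\w   0   1   2   3   4   5   6   7   8   9
  0   0   0   0   0   0   0   0   0   0   0
  1   0   0   0   7   7   7   7   7   7   7
  2   0   0   0  11  11  11  18  18  18  18
  3   0   0   0  11  11  11  18  18  18  18
  4   0   0  11  11  11  22  22  22  29  29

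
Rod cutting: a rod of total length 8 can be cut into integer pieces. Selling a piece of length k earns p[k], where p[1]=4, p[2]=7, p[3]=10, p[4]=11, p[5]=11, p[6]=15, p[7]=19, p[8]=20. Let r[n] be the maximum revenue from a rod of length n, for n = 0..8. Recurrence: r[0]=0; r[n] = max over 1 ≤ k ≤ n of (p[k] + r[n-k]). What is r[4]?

   n    0    1    2    3    4    5    6    7    8
r[n]    0    4    8   12   16   20   24   28   32

16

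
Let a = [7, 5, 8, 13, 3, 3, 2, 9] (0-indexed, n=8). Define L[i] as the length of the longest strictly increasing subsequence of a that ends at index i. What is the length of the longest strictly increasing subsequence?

   i    0    1    2    3    4    5    6    7
a[i]    7    5    8   13    3    3    2    9
L[i]    1    1    2    3    1    1    1    3

3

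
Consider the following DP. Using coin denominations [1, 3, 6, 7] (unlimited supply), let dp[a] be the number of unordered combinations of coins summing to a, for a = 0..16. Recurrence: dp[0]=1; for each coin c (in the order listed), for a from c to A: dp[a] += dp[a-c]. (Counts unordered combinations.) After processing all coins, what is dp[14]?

14

after  coin     0     1     2     3     4     5     6     7     8     9    10    11    12    13    14    15    16
          1     1     1     1     1     1     1     1     1     1     1     1     1     1     1     1     1     1
          3     1     1     1     2     2     2     3     3     3     4     4     4     5     5     5     6     6
          6     1     1     1     2     2     2     4     4     4     6     6     6     9     9     9    12    12
          7     1     1     1     2     2     2     4     5     5     7     8     8    11    13    14    17    19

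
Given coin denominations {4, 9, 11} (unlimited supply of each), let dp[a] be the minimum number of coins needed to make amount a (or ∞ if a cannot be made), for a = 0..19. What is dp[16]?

 a  0  1  2  3  4  5  6  7  8  9 10 11 12 13 14 15 16 17 18 19
dp  0  -  -  -  1  -  -  -  2  1  -  1  3  2  -  2  4  3  2  3
(- denotes ∞ / unreachable)

4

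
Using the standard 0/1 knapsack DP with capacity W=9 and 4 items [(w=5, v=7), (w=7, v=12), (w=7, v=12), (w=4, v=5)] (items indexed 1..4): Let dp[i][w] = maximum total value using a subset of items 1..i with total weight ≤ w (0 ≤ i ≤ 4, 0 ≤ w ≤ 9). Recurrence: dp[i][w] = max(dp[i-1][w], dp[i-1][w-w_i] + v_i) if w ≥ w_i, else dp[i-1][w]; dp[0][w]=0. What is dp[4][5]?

7

i\w   0   1   2   3   4   5   6   7   8   9
  0   0   0   0   0   0   0   0   0   0   0
  1   0   0   0   0   0   7   7   7   7   7
  2   0   0   0   0   0   7   7  12  12  12
  3   0   0   0   0   0   7   7  12  12  12
  4   0   0   0   0   5   7   7  12  12  12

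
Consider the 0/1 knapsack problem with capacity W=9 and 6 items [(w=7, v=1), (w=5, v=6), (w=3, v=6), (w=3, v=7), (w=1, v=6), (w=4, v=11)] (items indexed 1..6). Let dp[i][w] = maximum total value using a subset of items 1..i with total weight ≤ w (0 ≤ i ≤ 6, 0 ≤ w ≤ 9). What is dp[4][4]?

7

i\w   0   1   2   3   4   5   6   7   8   9
  0   0   0   0   0   0   0   0   0   0   0
  1   0   0   0   0   0   0   0   1   1   1
  2   0   0   0   0   0   6   6   6   6   6
  3   0   0   0   6   6   6   6   6  12  12
  4   0   0   0   7   7   7  13  13  13  13
  5   0   6   6   7  13  13  13  19  19  19
  6   0   6   6   7  13  17  17  19  24  24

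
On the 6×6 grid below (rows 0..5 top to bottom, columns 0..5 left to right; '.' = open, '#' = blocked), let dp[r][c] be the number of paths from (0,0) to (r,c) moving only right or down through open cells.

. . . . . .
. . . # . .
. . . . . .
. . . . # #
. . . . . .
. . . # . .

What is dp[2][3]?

r\c   0   1   2   3   4   5
  0   1   1   1   1   1   1
  1   1   2   3   0   1   2
  2   1   3   6   6   7   9
  3   1   4  10  16   0   0
  4   1   5  15  31  31  31
  5   1   6  21   0  31  62

6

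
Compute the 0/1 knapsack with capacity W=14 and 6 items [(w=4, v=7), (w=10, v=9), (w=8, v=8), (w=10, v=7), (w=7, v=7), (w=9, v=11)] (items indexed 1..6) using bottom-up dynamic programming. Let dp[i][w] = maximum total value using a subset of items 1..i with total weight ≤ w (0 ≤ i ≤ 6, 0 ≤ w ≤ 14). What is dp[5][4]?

i\w   0   1   2   3   4   5   6   7   8   9  10  11  12  13  14
  0   0   0   0   0   0   0   0   0   0   0   0   0   0   0   0
  1   0   0   0   0   7   7   7   7   7   7   7   7   7   7   7
  2   0   0   0   0   7   7   7   7   7   7   9   9   9   9  16
  3   0   0   0   0   7   7   7   7   8   8   9   9  15  15  16
  4   0   0   0   0   7   7   7   7   8   8   9   9  15  15  16
  5   0   0   0   0   7   7   7   7   8   8   9  14  15  15  16
  6   0   0   0   0   7   7   7   7   8  11  11  14  15  18  18

7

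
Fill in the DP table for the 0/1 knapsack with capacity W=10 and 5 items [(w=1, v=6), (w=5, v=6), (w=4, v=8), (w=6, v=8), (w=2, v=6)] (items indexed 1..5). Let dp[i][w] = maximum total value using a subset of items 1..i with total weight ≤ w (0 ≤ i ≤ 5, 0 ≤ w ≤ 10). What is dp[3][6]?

14

i\w   0   1   2   3   4   5   6   7   8   9  10
  0   0   0   0   0   0   0   0   0   0   0   0
  1   0   6   6   6   6   6   6   6   6   6   6
  2   0   6   6   6   6   6  12  12  12  12  12
  3   0   6   6   6   8  14  14  14  14  14  20
  4   0   6   6   6   8  14  14  14  14  14  20
  5   0   6   6  12  12  14  14  20  20  20  20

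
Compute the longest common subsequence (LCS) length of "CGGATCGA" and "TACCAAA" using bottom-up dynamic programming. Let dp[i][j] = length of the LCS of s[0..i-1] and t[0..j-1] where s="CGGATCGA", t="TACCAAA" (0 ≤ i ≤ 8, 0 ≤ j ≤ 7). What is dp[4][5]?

2

   ''  T  A  C  C  A  A  A
''  0  0  0  0  0  0  0  0
 C  0  0  0  1  1  1  1  1
 G  0  0  0  1  1  1  1  1
 G  0  0  0  1  1  1  1  1
 A  0  0  1  1  1  2  2  2
 T  0  1  1  1  1  2  2  2
 C  0  1  1  2  2  2  2  2
 G  0  1  1  2  2  2  2  2
 A  0  1  2  2  2  3  3  3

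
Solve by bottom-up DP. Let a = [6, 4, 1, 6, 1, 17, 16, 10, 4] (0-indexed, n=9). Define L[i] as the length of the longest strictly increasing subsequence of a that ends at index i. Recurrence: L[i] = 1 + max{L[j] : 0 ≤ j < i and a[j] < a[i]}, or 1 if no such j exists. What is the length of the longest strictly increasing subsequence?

   i    0    1    2    3    4    5    6    7    8
a[i]    6    4    1    6    1   17   16   10    4
L[i]    1    1    1    2    1    3    3    3    2

3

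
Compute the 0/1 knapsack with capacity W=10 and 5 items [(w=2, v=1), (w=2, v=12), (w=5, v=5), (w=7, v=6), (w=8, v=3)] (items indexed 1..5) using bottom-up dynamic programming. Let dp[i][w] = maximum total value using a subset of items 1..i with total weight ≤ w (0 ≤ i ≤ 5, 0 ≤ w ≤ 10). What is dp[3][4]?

i\w   0   1   2   3   4   5   6   7   8   9  10
  0   0   0   0   0   0   0   0   0   0   0   0
  1   0   0   1   1   1   1   1   1   1   1   1
  2   0   0  12  12  13  13  13  13  13  13  13
  3   0   0  12  12  13  13  13  17  17  18  18
  4   0   0  12  12  13  13  13  17  17  18  18
  5   0   0  12  12  13  13  13  17  17  18  18

13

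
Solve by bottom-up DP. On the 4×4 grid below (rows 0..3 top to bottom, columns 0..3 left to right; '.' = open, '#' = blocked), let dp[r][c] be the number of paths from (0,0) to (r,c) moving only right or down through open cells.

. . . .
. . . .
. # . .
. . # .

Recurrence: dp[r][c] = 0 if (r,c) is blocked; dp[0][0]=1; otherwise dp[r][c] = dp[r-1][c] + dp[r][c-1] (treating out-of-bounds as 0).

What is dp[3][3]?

7

r\c   0   1   2   3
  0   1   1   1   1
  1   1   2   3   4
  2   1   0   3   7
  3   1   1   0   7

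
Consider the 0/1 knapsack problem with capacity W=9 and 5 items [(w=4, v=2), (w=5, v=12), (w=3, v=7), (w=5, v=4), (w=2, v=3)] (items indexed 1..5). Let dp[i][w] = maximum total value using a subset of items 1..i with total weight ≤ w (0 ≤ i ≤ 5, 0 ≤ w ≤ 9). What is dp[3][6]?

12

i\w   0   1   2   3   4   5   6   7   8   9
  0   0   0   0   0   0   0   0   0   0   0
  1   0   0   0   0   2   2   2   2   2   2
  2   0   0   0   0   2  12  12  12  12  14
  3   0   0   0   7   7  12  12  12  19  19
  4   0   0   0   7   7  12  12  12  19  19
  5   0   0   3   7   7  12  12  15  19  19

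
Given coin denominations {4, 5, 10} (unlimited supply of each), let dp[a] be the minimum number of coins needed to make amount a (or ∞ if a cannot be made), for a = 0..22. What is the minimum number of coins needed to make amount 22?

 a  0  1  2  3  4  5  6  7  8  9 10 11 12 13 14 15 16 17 18 19 20 21 22
dp  0  -  -  -  1  1  -  -  2  2  1  -  3  3  2  2  4  4  3  3  2  5  4
(- denotes ∞ / unreachable)

4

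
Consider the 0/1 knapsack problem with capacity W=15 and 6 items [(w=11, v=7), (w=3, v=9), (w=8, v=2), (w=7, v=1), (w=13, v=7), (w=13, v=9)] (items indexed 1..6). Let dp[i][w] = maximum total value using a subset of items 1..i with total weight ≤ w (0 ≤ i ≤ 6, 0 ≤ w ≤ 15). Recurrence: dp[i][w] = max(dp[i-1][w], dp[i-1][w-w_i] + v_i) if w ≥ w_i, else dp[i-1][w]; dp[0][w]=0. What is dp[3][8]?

9

i\w   0   1   2   3   4   5   6   7   8   9  10  11  12  13  14  15
  0   0   0   0   0   0   0   0   0   0   0   0   0   0   0   0   0
  1   0   0   0   0   0   0   0   0   0   0   0   7   7   7   7   7
  2   0   0   0   9   9   9   9   9   9   9   9   9   9   9  16  16
  3   0   0   0   9   9   9   9   9   9   9   9  11  11  11  16  16
  4   0   0   0   9   9   9   9   9   9   9  10  11  11  11  16  16
  5   0   0   0   9   9   9   9   9   9   9  10  11  11  11  16  16
  6   0   0   0   9   9   9   9   9   9   9  10  11  11  11  16  16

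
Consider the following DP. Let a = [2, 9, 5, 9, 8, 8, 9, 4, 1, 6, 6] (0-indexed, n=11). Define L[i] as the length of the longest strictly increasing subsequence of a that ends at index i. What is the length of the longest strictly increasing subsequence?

4

   i    0    1    2    3    4    5    6    7    8    9   10
a[i]    2    9    5    9    8    8    9    4    1    6    6
L[i]    1    2    2    3    3    3    4    2    1    3    3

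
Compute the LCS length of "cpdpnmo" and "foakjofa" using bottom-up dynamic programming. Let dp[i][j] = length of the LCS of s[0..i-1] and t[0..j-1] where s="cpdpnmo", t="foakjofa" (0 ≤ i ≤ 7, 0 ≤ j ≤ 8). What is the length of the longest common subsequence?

1

   ''  f  o  a  k  j  o  f  a
''  0  0  0  0  0  0  0  0  0
 c  0  0  0  0  0  0  0  0  0
 p  0  0  0  0  0  0  0  0  0
 d  0  0  0  0  0  0  0  0  0
 p  0  0  0  0  0  0  0  0  0
 n  0  0  0  0  0  0  0  0  0
 m  0  0  0  0  0  0  0  0  0
 o  0  0  1  1  1  1  1  1  1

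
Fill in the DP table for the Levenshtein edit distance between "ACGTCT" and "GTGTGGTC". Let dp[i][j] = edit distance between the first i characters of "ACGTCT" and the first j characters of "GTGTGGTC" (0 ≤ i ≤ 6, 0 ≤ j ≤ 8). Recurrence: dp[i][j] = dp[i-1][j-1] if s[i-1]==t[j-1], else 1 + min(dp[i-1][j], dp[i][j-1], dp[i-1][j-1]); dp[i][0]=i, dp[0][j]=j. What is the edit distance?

   ''  G  T  G  T  G  G  T  C
''  0  1  2  3  4  5  6  7  8
 A  1  1  2  3  4  5  6  7  8
 C  2  2  2  3  4  5  6  7  7
 G  3  2  3  2  3  4  5  6  7
 T  4  3  2  3  2  3  4  5  6
 C  5  4  3  3  3  3  4  5  5
 T  6  5  4  4  3  4  4  4  5

5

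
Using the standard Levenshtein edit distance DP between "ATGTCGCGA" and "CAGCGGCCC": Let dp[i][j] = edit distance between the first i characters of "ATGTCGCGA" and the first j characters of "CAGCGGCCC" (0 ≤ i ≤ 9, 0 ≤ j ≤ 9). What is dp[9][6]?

5

   ''  C  A  G  C  G  G  C  C  C
''  0  1  2  3  4  5  6  7  8  9
 A  1  1  1  2  3  4  5  6  7  8
 T  2  2  2  2  3  4  5  6  7  8
 G  3  3  3  2  3  3  4  5  6  7
 T  4  4  4  3  3  4  4  5  6  7
 C  5  4  5  4  3  4  5  4  5  6
 G  6  5  5  5  4  3  4  5  5  6
 C  7  6  6  6  5  4  4  4  5  5
 G  8  7  7  6  6  5  4  5  5  6
 A  9  8  7  7  7  6  5  5  6  6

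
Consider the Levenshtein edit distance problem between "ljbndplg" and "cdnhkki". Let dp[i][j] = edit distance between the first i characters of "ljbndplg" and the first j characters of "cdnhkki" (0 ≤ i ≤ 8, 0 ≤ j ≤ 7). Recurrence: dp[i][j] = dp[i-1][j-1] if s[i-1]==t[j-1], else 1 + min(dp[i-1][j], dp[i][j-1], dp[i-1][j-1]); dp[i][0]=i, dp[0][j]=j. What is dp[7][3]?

   ''  c  d  n  h  k  k  i
''  0  1  2  3  4  5  6  7
 l  1  1  2  3  4  5  6  7
 j  2  2  2  3  4  5  6  7
 b  3  3  3  3  4  5  6  7
 n  4  4  4  3  4  5  6  7
 d  5  5  4  4  4  5  6  7
 p  6  6  5  5  5  5  6  7
 l  7  7  6  6  6  6  6  7
 g  8  8  7  7  7  7  7  7

6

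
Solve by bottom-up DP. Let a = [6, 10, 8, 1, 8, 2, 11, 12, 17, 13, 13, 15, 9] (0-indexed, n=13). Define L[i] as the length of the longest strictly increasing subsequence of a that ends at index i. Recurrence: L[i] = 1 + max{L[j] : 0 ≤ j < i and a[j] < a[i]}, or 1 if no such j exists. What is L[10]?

5

   i    0    1    2    3    4    5    6    7    8    9   10   11   12
a[i]    6   10    8    1    8    2   11   12   17   13   13   15    9
L[i]    1    2    2    1    2    2    3    4    5    5    5    6    3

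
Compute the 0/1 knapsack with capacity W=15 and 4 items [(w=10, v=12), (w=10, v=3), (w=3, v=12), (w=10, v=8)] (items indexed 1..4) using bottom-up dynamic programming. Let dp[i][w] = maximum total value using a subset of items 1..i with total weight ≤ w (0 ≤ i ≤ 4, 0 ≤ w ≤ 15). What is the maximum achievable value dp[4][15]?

i\w   0   1   2   3   4   5   6   7   8   9  10  11  12  13  14  15
  0   0   0   0   0   0   0   0   0   0   0   0   0   0   0   0   0
  1   0   0   0   0   0   0   0   0   0   0  12  12  12  12  12  12
  2   0   0   0   0   0   0   0   0   0   0  12  12  12  12  12  12
  3   0   0   0  12  12  12  12  12  12  12  12  12  12  24  24  24
  4   0   0   0  12  12  12  12  12  12  12  12  12  12  24  24  24

24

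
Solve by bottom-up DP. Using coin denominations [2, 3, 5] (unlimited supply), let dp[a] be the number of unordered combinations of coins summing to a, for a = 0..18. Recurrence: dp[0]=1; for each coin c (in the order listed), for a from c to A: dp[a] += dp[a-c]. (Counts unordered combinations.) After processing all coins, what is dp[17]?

8

after  coin     0     1     2     3     4     5     6     7     8     9    10    11    12    13    14    15    16    17    18
          2     1     0     1     0     1     0     1     0     1     0     1     0     1     0     1     0     1     0     1
          3     1     0     1     1     1     1     2     1     2     2     2     2     3     2     3     3     3     3     4
          5     1     0     1     1     1     2     2     2     3     3     4     4     5     5     6     7     7     8     9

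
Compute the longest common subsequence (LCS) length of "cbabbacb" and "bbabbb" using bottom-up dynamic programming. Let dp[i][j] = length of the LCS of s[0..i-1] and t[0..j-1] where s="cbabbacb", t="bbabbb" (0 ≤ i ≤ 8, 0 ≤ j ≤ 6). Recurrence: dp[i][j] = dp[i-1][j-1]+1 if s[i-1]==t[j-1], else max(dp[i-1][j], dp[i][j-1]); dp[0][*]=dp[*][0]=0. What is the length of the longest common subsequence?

   ''  b  b  a  b  b  b
''  0  0  0  0  0  0  0
 c  0  0  0  0  0  0  0
 b  0  1  1  1  1  1  1
 a  0  1  1  2  2  2  2
 b  0  1  2  2  3  3  3
 b  0  1  2  2  3  4  4
 a  0  1  2  3  3  4  4
 c  0  1  2  3  3  4  4
 b  0  1  2  3  4  4  5

5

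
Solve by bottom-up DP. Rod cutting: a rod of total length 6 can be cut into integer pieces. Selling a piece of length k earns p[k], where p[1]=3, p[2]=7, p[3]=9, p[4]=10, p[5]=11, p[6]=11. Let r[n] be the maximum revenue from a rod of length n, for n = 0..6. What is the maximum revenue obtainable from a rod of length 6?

   n    0    1    2    3    4    5    6
r[n]    0    3    7   10   14   17   21

21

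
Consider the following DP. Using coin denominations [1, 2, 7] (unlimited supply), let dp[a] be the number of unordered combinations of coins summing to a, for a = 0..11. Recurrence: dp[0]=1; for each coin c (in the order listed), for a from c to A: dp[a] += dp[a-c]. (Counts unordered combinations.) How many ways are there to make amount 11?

9

after  coin     0     1     2     3     4     5     6     7     8     9    10    11
          1     1     1     1     1     1     1     1     1     1     1     1     1
          2     1     1     2     2     3     3     4     4     5     5     6     6
          7     1     1     2     2     3     3     4     5     6     7     8     9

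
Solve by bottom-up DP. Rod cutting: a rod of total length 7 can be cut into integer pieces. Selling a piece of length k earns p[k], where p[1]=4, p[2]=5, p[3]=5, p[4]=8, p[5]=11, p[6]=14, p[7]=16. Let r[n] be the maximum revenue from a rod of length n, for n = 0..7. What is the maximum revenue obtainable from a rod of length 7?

   n    0    1    2    3    4    5    6    7
r[n]    0    4    8   12   16   20   24   28

28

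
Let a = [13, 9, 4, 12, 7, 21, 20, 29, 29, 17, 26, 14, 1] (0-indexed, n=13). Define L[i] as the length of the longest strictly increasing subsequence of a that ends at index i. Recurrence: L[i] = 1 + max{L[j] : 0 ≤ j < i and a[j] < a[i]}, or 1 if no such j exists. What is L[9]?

3

   i    0    1    2    3    4    5    6    7    8    9   10   11   12
a[i]   13    9    4   12    7   21   20   29   29   17   26   14    1
L[i]    1    1    1    2    2    3    3    4    4    3    4    3    1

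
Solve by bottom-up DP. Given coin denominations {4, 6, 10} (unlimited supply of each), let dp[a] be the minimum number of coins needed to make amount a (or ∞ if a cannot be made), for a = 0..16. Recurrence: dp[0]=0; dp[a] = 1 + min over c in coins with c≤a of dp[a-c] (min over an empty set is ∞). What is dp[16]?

 a  0  1  2  3  4  5  6  7  8  9 10 11 12 13 14 15 16
dp  0  -  -  -  1  -  1  -  2  -  1  -  2  -  2  -  2
(- denotes ∞ / unreachable)

2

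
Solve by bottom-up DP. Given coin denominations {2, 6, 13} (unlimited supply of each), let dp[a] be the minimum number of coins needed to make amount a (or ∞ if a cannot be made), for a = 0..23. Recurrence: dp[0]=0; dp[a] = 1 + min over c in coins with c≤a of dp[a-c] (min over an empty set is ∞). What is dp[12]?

2

 a  0  1  2  3  4  5  6  7  8  9 10 11 12 13 14 15 16 17 18 19 20 21 22 23
dp  0  -  1  -  2  -  1  -  2  -  3  -  2  1  3  2  4  3  3  2  4  3  5  4
(- denotes ∞ / unreachable)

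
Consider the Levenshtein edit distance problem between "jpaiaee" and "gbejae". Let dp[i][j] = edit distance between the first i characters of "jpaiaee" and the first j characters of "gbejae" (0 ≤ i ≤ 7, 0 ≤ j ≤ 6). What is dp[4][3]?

4

   ''  g  b  e  j  a  e
''  0  1  2  3  4  5  6
 j  1  1  2  3  3  4  5
 p  2  2  2  3  4  4  5
 a  3  3  3  3  4  4  5
 i  4  4  4  4  4  5  5
 a  5  5  5  5  5  4  5
 e  6  6  6  5  6  5  4
 e  7  7  7  6  6  6  5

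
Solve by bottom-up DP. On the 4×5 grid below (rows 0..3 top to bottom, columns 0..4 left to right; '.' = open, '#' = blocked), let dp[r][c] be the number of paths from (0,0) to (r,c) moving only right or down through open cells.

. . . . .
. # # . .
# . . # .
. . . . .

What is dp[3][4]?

2

r\c   0   1   2   3   4
  0   1   1   1   1   1
  1   1   0   0   1   2
  2   0   0   0   0   2
  3   0   0   0   0   2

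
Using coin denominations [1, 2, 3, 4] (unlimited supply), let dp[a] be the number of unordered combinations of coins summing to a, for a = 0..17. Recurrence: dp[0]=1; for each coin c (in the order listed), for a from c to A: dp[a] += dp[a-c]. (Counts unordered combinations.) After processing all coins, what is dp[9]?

18

after  coin     0     1     2     3     4     5     6     7     8     9    10    11    12    13    14    15    16    17
          1     1     1     1     1     1     1     1     1     1     1     1     1     1     1     1     1     1     1
          2     1     1     2     2     3     3     4     4     5     5     6     6     7     7     8     8     9     9
          3     1     1     2     3     4     5     7     8    10    12    14    16    19    21    24    27    30    33
          4     1     1     2     3     5     6     9    11    15    18    23    27    34    39    47    54    64    72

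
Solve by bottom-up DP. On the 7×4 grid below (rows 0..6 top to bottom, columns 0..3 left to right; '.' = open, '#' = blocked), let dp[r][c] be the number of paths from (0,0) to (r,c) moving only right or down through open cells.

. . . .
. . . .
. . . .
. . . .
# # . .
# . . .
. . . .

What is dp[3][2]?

r\c   0   1   2   3
  0   1   1   1   1
  1   1   2   3   4
  2   1   3   6  10
  3   1   4  10  20
  4   0   0  10  30
  5   0   0  10  40
  6   0   0  10  50

10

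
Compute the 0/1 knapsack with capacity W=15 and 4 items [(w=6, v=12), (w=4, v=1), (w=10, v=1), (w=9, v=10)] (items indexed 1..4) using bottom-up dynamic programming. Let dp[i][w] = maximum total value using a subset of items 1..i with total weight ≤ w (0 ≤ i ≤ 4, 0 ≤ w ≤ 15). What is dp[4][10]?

i\w   0   1   2   3   4   5   6   7   8   9  10  11  12  13  14  15
  0   0   0   0   0   0   0   0   0   0   0   0   0   0   0   0   0
  1   0   0   0   0   0   0  12  12  12  12  12  12  12  12  12  12
  2   0   0   0   0   1   1  12  12  12  12  13  13  13  13  13  13
  3   0   0   0   0   1   1  12  12  12  12  13  13  13  13  13  13
  4   0   0   0   0   1   1  12  12  12  12  13  13  13  13  13  22

13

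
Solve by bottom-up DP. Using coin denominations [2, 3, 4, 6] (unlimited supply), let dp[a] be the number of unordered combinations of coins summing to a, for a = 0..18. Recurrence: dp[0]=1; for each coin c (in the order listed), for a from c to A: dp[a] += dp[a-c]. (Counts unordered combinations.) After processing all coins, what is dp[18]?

23

after  coin     0     1     2     3     4     5     6     7     8     9    10    11    12    13    14    15    16    17    18
          2     1     0     1     0     1     0     1     0     1     0     1     0     1     0     1     0     1     0     1
          3     1     0     1     1     1     1     2     1     2     2     2     2     3     2     3     3     3     3     4
          4     1     0     1     1     2     1     3     2     4     3     5     4     7     5     8     7    10     8    12
          6     1     0     1     1     2     1     4     2     5     4     7     5    11     7    13    11    17    13    23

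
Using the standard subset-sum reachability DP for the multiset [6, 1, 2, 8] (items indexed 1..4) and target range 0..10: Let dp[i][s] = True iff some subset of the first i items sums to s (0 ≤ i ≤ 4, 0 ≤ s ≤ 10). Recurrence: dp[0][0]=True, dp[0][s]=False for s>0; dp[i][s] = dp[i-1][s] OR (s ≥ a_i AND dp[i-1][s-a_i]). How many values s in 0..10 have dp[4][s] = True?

9

i\s   0   1   2   3   4   5   6   7   8   9  10
  0   T   F   F   F   F   F   F   F   F   F   F
  1   T   F   F   F   F   F   T   F   F   F   F
  2   T   T   F   F   F   F   T   T   F   F   F
  3   T   T   T   T   F   F   T   T   T   T   F
  4   T   T   T   T   F   F   T   T   T   T   T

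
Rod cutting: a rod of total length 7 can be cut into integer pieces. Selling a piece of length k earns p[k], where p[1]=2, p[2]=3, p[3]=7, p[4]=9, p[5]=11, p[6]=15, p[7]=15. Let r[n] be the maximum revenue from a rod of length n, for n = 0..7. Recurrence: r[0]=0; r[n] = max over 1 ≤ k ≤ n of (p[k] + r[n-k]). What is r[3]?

7

   n    0    1    2    3    4    5    6    7
r[n]    0    2    4    7    9   11   15   17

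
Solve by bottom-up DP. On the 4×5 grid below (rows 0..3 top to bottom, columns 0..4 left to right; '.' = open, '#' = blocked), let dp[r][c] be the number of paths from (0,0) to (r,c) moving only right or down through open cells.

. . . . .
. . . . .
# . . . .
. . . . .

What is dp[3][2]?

r\c   0   1   2   3   4
  0   1   1   1   1   1
  1   1   2   3   4   5
  2   0   2   5   9  14
  3   0   2   7  16  30

7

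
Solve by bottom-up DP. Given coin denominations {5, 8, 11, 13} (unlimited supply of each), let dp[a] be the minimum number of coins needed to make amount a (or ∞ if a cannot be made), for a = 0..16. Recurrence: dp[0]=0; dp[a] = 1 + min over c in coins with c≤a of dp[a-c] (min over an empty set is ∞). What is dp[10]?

2

 a  0  1  2  3  4  5  6  7  8  9 10 11 12 13 14 15 16
dp  0  -  -  -  -  1  -  -  1  -  2  1  -  1  -  3  2
(- denotes ∞ / unreachable)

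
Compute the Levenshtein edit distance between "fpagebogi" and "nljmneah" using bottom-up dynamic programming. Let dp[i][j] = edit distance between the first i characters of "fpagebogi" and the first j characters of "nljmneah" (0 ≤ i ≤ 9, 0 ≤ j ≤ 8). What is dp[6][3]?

6

   ''  n  l  j  m  n  e  a  h
''  0  1  2  3  4  5  6  7  8
 f  1  1  2  3  4  5  6  7  8
 p  2  2  2  3  4  5  6  7  8
 a  3  3  3  3  4  5  6  6  7
 g  4  4  4  4  4  5  6  7  7
 e  5  5  5  5  5  5  5  6  7
 b  6  6  6  6  6  6  6  6  7
 o  7  7  7  7  7  7  7  7  7
 g  8  8  8  8  8  8  8  8  8
 i  9  9  9  9  9  9  9  9  9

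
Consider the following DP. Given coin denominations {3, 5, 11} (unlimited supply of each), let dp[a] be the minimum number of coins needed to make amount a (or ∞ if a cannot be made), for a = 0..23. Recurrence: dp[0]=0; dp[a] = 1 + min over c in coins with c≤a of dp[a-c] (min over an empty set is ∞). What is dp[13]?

 a  0  1  2  3  4  5  6  7  8  9 10 11 12 13 14 15 16 17 18 19 20 21 22 23
dp  0  -  -  1  -  1  2  -  2  3  2  1  4  3  2  3  2  3  4  3  4  3  2  5
(- denotes ∞ / unreachable)

3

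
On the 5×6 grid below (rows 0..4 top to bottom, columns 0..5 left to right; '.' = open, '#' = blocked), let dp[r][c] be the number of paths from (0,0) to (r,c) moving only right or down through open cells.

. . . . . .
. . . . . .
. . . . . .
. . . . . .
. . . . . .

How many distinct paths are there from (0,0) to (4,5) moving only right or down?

126

r\c   0   1   2   3   4   5
  0   1   1   1   1   1   1
  1   1   2   3   4   5   6
  2   1   3   6  10  15  21
  3   1   4  10  20  35  56
  4   1   5  15  35  70 126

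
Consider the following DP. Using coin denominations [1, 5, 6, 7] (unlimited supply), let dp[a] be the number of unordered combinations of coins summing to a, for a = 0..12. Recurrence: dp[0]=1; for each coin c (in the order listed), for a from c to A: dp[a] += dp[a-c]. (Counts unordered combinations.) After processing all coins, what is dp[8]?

after  coin     0     1     2     3     4     5     6     7     8     9    10    11    12
          1     1     1     1     1     1     1     1     1     1     1     1     1     1
          5     1     1     1     1     1     2     2     2     2     2     3     3     3
          6     1     1     1     1     1     2     3     3     3     3     4     5     6
          7     1     1     1     1     1     2     3     4     4     4     5     6     8

4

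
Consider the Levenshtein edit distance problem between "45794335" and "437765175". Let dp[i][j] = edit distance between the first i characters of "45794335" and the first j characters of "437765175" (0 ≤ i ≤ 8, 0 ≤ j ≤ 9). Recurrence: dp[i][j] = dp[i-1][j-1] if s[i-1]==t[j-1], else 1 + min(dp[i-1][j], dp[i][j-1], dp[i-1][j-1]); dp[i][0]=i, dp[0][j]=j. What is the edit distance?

6

   ''  4  3  7  7  6  5  1  7  5
''  0  1  2  3  4  5  6  7  8  9
 4  1  0  1  2  3  4  5  6  7  8
 5  2  1  1  2  3  4  4  5  6  7
 7  3  2  2  1  2  3  4  5  5  6
 9  4  3  3  2  2  3  4  5  6  6
 4  5  4  4  3  3  3  4  5  6  7
 3  6  5  4  4  4  4  4  5  6  7
 3  7  6  5  5  5  5  5  5  6  7
 5  8  7  6  6  6  6  5  6  6  6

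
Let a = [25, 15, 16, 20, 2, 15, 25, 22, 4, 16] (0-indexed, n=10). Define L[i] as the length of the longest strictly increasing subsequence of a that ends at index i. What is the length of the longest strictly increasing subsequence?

4

   i    0    1    2    3    4    5    6    7    8    9
a[i]   25   15   16   20    2   15   25   22    4   16
L[i]    1    1    2    3    1    2    4    4    2    3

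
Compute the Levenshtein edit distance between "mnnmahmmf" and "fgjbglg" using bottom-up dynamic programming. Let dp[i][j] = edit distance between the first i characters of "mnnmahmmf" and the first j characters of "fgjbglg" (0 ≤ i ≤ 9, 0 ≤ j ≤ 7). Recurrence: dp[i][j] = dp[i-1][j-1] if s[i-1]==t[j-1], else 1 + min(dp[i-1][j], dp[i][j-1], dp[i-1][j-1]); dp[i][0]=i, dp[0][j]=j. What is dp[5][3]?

   ''  f  g  j  b  g  l  g
''  0  1  2  3  4  5  6  7
 m  1  1  2  3  4  5  6  7
 n  2  2  2  3  4  5  6  7
 n  3  3  3  3  4  5  6  7
 m  4  4  4  4  4  5  6  7
 a  5  5  5  5  5  5  6  7
 h  6  6  6  6  6  6  6  7
 m  7  7  7  7  7  7  7  7
 m  8  8  8  8  8  8  8  8
 f  9  8  9  9  9  9  9  9

5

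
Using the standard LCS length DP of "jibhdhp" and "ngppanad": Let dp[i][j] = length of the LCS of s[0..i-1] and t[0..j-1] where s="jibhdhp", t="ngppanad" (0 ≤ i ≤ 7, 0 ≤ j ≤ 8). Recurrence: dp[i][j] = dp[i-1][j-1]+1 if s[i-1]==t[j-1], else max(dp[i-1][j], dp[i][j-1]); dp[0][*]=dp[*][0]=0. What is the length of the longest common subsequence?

1

   ''  n  g  p  p  a  n  a  d
''  0  0  0  0  0  0  0  0  0
 j  0  0  0  0  0  0  0  0  0
 i  0  0  0  0  0  0  0  0  0
 b  0  0  0  0  0  0  0  0  0
 h  0  0  0  0  0  0  0  0  0
 d  0  0  0  0  0  0  0  0  1
 h  0  0  0  0  0  0  0  0  1
 p  0  0  0  1  1  1  1  1  1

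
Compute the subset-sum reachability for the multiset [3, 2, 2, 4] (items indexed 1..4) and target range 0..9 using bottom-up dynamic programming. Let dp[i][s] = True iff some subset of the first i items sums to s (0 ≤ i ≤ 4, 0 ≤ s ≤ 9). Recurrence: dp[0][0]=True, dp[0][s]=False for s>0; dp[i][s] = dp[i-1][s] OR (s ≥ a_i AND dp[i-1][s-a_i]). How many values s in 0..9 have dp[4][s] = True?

i\s   0   1   2   3   4   5   6   7   8   9
  0   T   F   F   F   F   F   F   F   F   F
  1   T   F   F   T   F   F   F   F   F   F
  2   T   F   T   T   F   T   F   F   F   F
  3   T   F   T   T   T   T   F   T   F   F
  4   T   F   T   T   T   T   T   T   T   T

9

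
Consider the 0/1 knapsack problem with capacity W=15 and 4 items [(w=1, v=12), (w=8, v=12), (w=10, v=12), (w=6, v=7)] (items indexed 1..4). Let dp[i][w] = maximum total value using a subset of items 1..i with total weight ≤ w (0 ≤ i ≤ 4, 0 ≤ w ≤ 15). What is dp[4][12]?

24

i\w   0   1   2   3   4   5   6   7   8   9  10  11  12  13  14  15
  0   0   0   0   0   0   0   0   0   0   0   0   0   0   0   0   0
  1   0  12  12  12  12  12  12  12  12  12  12  12  12  12  12  12
  2   0  12  12  12  12  12  12  12  12  24  24  24  24  24  24  24
  3   0  12  12  12  12  12  12  12  12  24  24  24  24  24  24  24
  4   0  12  12  12  12  12  12  19  19  24  24  24  24  24  24  31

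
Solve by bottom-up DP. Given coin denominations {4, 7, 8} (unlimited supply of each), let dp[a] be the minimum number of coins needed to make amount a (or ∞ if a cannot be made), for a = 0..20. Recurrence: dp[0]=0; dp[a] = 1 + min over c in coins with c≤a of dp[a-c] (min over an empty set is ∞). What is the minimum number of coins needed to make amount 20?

3

 a  0  1  2  3  4  5  6  7  8  9 10 11 12 13 14 15 16 17 18 19 20
dp  0  -  -  -  1  -  -  1  1  -  -  2  2  -  2  2  2  -  3  3  3
(- denotes ∞ / unreachable)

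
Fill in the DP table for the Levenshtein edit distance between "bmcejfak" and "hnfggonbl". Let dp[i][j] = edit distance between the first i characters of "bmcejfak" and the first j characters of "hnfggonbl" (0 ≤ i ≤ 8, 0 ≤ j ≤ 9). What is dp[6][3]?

5

   ''  h  n  f  g  g  o  n  b  l
''  0  1  2  3  4  5  6  7  8  9
 b  1  1  2  3  4  5  6  7  7  8
 m  2  2  2  3  4  5  6  7  8  8
 c  3  3  3  3  4  5  6  7  8  9
 e  4  4  4  4  4  5  6  7  8  9
 j  5  5  5  5  5  5  6  7  8  9
 f  6  6  6  5  6  6  6  7  8  9
 a  7  7  7  6  6  7  7  7  8  9
 k  8  8  8  7  7  7  8  8  8  9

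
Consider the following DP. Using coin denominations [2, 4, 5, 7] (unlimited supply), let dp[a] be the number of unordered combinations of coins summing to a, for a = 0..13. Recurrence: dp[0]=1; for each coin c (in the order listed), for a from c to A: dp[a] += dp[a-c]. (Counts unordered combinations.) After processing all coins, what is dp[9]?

3

after  coin     0     1     2     3     4     5     6     7     8     9    10    11    12    13
          2     1     0     1     0     1     0     1     0     1     0     1     0     1     0
          4     1     0     1     0     2     0     2     0     3     0     3     0     4     0
          5     1     0     1     0     2     1     2     1     3     2     4     2     5     3
          7     1     0     1     0     2     1     2     2     3     3     4     4     6     5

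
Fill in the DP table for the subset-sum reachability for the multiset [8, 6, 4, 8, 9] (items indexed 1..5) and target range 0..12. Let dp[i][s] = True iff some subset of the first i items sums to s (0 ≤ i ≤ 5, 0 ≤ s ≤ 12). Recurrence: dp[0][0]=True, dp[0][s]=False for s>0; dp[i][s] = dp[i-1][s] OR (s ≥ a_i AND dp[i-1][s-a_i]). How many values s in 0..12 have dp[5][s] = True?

7

i\s   0   1   2   3   4   5   6   7   8   9  10  11  12
  0   T   F   F   F   F   F   F   F   F   F   F   F   F
  1   T   F   F   F   F   F   F   F   T   F   F   F   F
  2   T   F   F   F   F   F   T   F   T   F   F   F   F
  3   T   F   F   F   T   F   T   F   T   F   T   F   T
  4   T   F   F   F   T   F   T   F   T   F   T   F   T
  5   T   F   F   F   T   F   T   F   T   T   T   F   T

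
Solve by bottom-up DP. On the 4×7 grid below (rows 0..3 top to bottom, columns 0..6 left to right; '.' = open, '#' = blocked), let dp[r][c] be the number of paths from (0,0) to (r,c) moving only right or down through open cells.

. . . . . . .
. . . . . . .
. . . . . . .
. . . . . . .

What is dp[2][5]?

21

r\c   0   1   2   3   4   5   6
  0   1   1   1   1   1   1   1
  1   1   2   3   4   5   6   7
  2   1   3   6  10  15  21  28
  3   1   4  10  20  35  56  84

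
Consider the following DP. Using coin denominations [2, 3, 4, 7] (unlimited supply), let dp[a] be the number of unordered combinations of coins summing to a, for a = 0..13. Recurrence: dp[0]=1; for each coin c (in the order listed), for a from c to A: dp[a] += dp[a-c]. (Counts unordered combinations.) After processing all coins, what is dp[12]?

8

after  coin     0     1     2     3     4     5     6     7     8     9    10    11    12    13
          2     1     0     1     0     1     0     1     0     1     0     1     0     1     0
          3     1     0     1     1     1     1     2     1     2     2     2     2     3     2
          4     1     0     1     1     2     1     3     2     4     3     5     4     7     5
          7     1     0     1     1     2     1     3     3     4     4     6     6     8     8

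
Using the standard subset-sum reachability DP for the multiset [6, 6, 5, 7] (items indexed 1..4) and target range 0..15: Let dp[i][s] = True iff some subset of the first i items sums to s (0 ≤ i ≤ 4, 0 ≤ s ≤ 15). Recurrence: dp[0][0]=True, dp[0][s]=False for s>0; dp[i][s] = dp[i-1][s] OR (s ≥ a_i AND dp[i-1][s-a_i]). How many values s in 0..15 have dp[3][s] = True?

5

i\s   0   1   2   3   4   5   6   7   8   9  10  11  12  13  14  15
  0   T   F   F   F   F   F   F   F   F   F   F   F   F   F   F   F
  1   T   F   F   F   F   F   T   F   F   F   F   F   F   F   F   F
  2   T   F   F   F   F   F   T   F   F   F   F   F   T   F   F   F
  3   T   F   F   F   F   T   T   F   F   F   F   T   T   F   F   F
  4   T   F   F   F   F   T   T   T   F   F   F   T   T   T   F   F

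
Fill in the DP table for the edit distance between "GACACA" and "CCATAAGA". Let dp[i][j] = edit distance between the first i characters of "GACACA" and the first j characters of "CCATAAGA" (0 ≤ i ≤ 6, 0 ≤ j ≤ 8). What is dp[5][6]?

   ''  C  C  A  T  A  A  G  A
''  0  1  2  3  4  5  6  7  8
 G  1  1  2  3  4  5  6  6  7
 A  2  2  2  2  3  4  5  6  6
 C  3  2  2  3  3  4  5  6  7
 A  4  3  3  2  3  3  4  5  6
 C  5  4  3  3  3  4  4  5  6
 A  6  5  4  3  4  3  4  5  5

4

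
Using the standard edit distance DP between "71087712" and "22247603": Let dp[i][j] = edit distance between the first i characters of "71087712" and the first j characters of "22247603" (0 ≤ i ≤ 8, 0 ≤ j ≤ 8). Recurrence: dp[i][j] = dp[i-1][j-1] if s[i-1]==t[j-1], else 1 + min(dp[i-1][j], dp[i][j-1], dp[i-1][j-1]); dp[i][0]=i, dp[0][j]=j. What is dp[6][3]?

   ''  2  2  2  4  7  6  0  3
''  0  1  2  3  4  5  6  7  8
 7  1  1  2  3  4  4  5  6  7
 1  2  2  2  3  4  5  5  6  7
 0  3  3  3  3  4  5  6  5  6
 8  4  4  4  4  4  5  6  6  6
 7  5  5  5  5  5  4  5  6  7
 7  6  6  6  6  6  5  5  6  7
 1  7  7  7  7  7  6  6  6  7
 2  8  7  7  7  8  7  7  7  7

6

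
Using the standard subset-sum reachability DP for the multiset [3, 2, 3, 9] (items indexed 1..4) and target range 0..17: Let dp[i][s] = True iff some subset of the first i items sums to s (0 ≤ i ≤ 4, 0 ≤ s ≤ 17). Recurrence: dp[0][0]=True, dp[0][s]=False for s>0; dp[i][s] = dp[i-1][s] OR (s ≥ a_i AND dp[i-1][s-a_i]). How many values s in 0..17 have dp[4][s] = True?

12

i\s   0   1   2   3   4   5   6   7   8   9  10  11  12  13  14  15  16  17
  0   T   F   F   F   F   F   F   F   F   F   F   F   F   F   F   F   F   F
  1   T   F   F   T   F   F   F   F   F   F   F   F   F   F   F   F   F   F
  2   T   F   T   T   F   T   F   F   F   F   F   F   F   F   F   F   F   F
  3   T   F   T   T   F   T   T   F   T   F   F   F   F   F   F   F   F   F
  4   T   F   T   T   F   T   T   F   T   T   F   T   T   F   T   T   F   T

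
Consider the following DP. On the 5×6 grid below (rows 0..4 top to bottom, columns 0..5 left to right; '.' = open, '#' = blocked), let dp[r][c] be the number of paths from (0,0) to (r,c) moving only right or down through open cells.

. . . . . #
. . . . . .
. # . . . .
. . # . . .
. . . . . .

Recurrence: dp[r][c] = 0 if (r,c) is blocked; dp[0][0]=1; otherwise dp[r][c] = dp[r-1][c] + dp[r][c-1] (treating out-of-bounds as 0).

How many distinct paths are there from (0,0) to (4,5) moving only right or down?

r\c   0   1   2   3   4   5
  0   1   1   1   1   1   0
  1   1   2   3   4   5   5
  2   1   0   3   7  12  17
  3   1   1   0   7  19  36
  4   1   2   2   9  28  64

64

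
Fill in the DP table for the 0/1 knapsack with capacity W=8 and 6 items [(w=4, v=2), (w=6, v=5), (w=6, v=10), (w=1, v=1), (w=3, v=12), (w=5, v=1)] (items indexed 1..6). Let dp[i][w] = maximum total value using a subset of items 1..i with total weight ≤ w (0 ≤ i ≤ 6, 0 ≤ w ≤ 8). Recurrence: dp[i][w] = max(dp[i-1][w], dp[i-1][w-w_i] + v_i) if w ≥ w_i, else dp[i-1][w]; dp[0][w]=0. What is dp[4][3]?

1

i\w   0   1   2   3   4   5   6   7   8
  0   0   0   0   0   0   0   0   0   0
  1   0   0   0   0   2   2   2   2   2
  2   0   0   0   0   2   2   5   5   5
  3   0   0   0   0   2   2  10  10  10
  4   0   1   1   1   2   3  10  11  11
  5   0   1   1  12  13  13  13  14  15
  6   0   1   1  12  13  13  13  14  15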